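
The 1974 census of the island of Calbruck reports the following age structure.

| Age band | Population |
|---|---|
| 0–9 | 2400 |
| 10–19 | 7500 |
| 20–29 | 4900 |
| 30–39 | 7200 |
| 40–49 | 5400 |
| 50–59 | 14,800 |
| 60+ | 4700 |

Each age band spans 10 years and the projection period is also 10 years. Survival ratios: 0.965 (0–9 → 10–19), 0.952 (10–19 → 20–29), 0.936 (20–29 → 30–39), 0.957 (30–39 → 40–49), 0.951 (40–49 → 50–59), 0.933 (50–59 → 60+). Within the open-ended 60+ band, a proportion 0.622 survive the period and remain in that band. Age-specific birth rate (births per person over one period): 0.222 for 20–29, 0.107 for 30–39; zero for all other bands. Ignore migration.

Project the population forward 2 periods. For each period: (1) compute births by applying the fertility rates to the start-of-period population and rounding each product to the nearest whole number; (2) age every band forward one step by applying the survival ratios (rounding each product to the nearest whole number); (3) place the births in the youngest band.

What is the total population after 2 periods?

38896

(Groups numbered youngest = 1 to oldest = 7.)
Period 1:
Births: 4900 × 0.222 = 1088, 7200 × 0.107 = 770 — total 1858
Group 2: 2400 × 0.965 = 2316
Group 3: 7500 × 0.952 = 7140
Group 4: 4900 × 0.936 = 4586
Group 5: 7200 × 0.957 = 6890
Group 6: 5400 × 0.951 = 5135
Group 7: 14800 × 0.933 + 4700 × 0.622 = 13808 + 2923 = 16731
Giving 1858 / 2316 / 7140 / 4586 / 6890 / 5135 / 16731.
Period 2:
Births: 7140 × 0.222 = 1585, 4586 × 0.107 = 491 — total 2076
Group 2: 1858 × 0.965 = 1793
Group 3: 2316 × 0.952 = 2205
Group 4: 7140 × 0.936 = 6683
Group 5: 4586 × 0.957 = 4389
Group 6: 6890 × 0.951 = 6552
Group 7: 5135 × 0.933 + 16731 × 0.622 = 4791 + 10407 = 15198
Giving 2076 / 1793 / 2205 / 6683 / 4389 / 6552 / 15198.
Total after period 2: 2076 + 1793 + 2205 + 6683 + 4389 + 6552 + 15198 = 38896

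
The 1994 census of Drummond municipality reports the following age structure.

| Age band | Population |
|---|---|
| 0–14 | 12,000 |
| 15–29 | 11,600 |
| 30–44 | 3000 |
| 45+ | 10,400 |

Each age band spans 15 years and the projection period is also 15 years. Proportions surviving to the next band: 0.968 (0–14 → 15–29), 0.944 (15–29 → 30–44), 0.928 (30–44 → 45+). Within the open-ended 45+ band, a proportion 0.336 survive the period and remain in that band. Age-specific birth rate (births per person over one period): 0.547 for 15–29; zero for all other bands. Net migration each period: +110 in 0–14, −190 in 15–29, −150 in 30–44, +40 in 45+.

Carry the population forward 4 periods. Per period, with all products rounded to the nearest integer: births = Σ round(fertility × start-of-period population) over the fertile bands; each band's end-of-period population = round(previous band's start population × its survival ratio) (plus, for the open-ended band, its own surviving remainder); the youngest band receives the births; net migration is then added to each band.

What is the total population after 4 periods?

21892

[period 1]
Births: 11600 × 0.547 = 6345
15–29: 12000 × 0.968 = 11616
30–44: 11600 × 0.944 = 10950
45+: 3000 × 0.928 + 10400 × 0.336 = 2784 + 3494 = 6278
Net migration: 0–14 + 110 → 6455; 15–29 − 190 → 11426; 30–44 − 150 → 10800; 45+ + 40 → 6318
→ [6455, 11426, 10800, 6318]
[period 2]
Births: 11426 × 0.547 = 6250
15–29: 6455 × 0.968 = 6248
30–44: 11426 × 0.944 = 10786
45+: 10800 × 0.928 + 6318 × 0.336 = 10022 + 2123 = 12145
Net migration: 0–14 + 110 → 6360; 15–29 − 190 → 6058; 30–44 − 150 → 10636; 45+ + 40 → 12185
→ [6360, 6058, 10636, 12185]
[period 3]
Births: 6058 × 0.547 = 3314
15–29: 6360 × 0.968 = 6156
30–44: 6058 × 0.944 = 5719
45+: 10636 × 0.928 + 12185 × 0.336 = 9870 + 4094 = 13964
Net migration: 0–14 + 110 → 3424; 15–29 − 190 → 5966; 30–44 − 150 → 5569; 45+ + 40 → 14004
→ [3424, 5966, 5569, 14004]
[period 4]
Births: 5966 × 0.547 = 3263
15–29: 3424 × 0.968 = 3314
30–44: 5966 × 0.944 = 5632
45+: 5569 × 0.928 + 14004 × 0.336 = 5168 + 4705 = 9873
Net migration: 0–14 + 110 → 3373; 15–29 − 190 → 3124; 30–44 − 150 → 5482; 45+ + 40 → 9913
→ [3373, 3124, 5482, 9913]
Total after period 4: 3373 + 3124 + 5482 + 9913 = 21892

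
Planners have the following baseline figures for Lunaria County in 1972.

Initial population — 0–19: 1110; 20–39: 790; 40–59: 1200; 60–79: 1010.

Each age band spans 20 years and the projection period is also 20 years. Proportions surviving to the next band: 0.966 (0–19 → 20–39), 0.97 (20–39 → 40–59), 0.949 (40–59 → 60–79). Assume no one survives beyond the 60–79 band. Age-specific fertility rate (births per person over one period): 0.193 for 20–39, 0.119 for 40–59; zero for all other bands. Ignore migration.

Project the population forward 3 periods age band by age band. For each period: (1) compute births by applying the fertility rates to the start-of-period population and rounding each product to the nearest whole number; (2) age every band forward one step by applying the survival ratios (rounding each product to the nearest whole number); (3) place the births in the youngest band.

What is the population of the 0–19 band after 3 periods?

179

(Bands numbered youngest = 1 to oldest = 4.)
Period 1.
Births: 790 × 0.193 = 152, 1200 × 0.119 = 143 → total 295
Band 2: 1110 × 0.966 = 1072
Band 3: 790 × 0.97 = 766
Band 4: 1200 × 0.949 = 1139
→ [295, 1072, 766, 1139]
Period 2.
Births: 1072 × 0.193 = 207, 766 × 0.119 = 91 → total 298
Band 2: 295 × 0.966 = 285
Band 3: 1072 × 0.97 = 1040
Band 4: 766 × 0.949 = 727
→ [298, 285, 1040, 727]
Period 3.
Births: 285 × 0.193 = 55, 1040 × 0.119 = 124 → total 179
Band 2: 298 × 0.966 = 288
Band 3: 285 × 0.97 = 276
Band 4: 1040 × 0.949 = 987
→ [179, 288, 276, 987]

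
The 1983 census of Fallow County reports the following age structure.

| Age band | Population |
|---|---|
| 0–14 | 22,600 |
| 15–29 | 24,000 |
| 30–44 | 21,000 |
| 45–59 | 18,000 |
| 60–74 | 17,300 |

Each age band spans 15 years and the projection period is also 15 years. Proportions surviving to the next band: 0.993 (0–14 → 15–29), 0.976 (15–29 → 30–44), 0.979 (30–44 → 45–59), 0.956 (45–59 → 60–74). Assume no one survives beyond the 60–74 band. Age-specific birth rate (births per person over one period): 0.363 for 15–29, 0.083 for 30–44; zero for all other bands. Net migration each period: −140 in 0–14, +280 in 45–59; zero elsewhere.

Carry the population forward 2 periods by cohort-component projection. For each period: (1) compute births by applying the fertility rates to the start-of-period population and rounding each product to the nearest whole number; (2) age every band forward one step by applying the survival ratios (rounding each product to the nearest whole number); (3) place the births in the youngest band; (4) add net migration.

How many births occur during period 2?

10090

(Bands numbered youngest = 1 to oldest = 5.)
[period 1]
Births: 24000 × 0.363 = 8712, 21000 × 0.083 = 1743 → total 10455
Band 2: 22600 × 0.993 = 22442
Band 3: 24000 × 0.976 = 23424
Band 4: 21000 × 0.979 = 20559
Band 5: 18000 × 0.956 = 17208
Net migration: Band 1 − 140 → 10315; Band 4 + 280 → 20839
End of period: [10315, 22442, 23424, 20839, 17208]
[period 2]
Births: 22442 × 0.363 = 8146, 23424 × 0.083 = 1944 → total 10090
Band 2: 10315 × 0.993 = 10243
Band 3: 22442 × 0.976 = 21903
Band 4: 23424 × 0.979 = 22932
Band 5: 20839 × 0.956 = 19922
Net migration: Band 1 − 140 → 9950; Band 4 + 280 → 23212
End of period: [9950, 10243, 21903, 23212, 19922]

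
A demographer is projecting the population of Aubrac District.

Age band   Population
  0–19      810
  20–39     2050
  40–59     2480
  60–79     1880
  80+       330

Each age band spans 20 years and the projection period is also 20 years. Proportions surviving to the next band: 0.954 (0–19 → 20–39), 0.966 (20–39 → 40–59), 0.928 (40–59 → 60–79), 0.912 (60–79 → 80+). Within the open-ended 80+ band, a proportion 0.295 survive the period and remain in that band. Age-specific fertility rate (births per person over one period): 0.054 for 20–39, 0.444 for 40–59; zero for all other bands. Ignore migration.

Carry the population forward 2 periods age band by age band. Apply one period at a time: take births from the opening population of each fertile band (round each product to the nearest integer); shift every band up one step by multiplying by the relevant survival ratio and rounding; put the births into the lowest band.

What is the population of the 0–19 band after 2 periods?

921

Period 1.
Births: 2050 × 0.054 = 111, 2480 × 0.444 = 1101 — total 1212
20–39: 810 × 0.954 = 773
40–59: 2050 × 0.966 = 1980
60–79: 2480 × 0.928 = 2301
80+: 1880 × 0.912 + 330 × 0.295 = 1715 + 97 = 1812
→ [1212, 773, 1980, 2301, 1812]
Period 2.
Births: 773 × 0.054 = 42, 1980 × 0.444 = 879 — total 921
20–39: 1212 × 0.954 = 1156
40–59: 773 × 0.966 = 747
60–79: 1980 × 0.928 = 1837
80+: 2301 × 0.912 + 1812 × 0.295 = 2099 + 535 = 2634
→ [921, 1156, 747, 1837, 2634]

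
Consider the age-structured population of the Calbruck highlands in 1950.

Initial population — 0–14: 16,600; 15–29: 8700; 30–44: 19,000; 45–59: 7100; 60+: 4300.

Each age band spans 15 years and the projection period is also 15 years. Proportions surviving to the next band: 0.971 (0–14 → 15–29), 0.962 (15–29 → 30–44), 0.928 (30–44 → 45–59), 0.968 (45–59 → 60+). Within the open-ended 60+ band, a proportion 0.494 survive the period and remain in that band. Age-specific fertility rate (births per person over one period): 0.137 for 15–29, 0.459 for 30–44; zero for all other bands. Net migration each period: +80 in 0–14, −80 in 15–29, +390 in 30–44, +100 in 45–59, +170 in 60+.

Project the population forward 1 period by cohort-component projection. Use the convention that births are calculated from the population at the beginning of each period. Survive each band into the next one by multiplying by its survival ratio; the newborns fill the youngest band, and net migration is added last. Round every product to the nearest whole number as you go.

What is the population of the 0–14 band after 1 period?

9993

Call the bands 1 to 5, youngest first.
After projecting period 1:
Births: 8700 × 0.137 = 1192  |  19000 × 0.459 = 8721 → total 9913
Band 2: 16600 × 0.971 = 16119
Band 3: 8700 × 0.962 = 8369
Band 4: 19000 × 0.928 = 17632
Band 5: 7100 × 0.968 + 4300 × 0.494 = 6873 + 2124 = 8997
Net migration: Band 1 + 80 → 9993; Band 2 − 80 → 16039; Band 3 + 390 → 8759; Band 4 + 100 → 17732; Band 5 + 170 → 9167
Giving 9993 / 16039 / 8759 / 17732 / 9167.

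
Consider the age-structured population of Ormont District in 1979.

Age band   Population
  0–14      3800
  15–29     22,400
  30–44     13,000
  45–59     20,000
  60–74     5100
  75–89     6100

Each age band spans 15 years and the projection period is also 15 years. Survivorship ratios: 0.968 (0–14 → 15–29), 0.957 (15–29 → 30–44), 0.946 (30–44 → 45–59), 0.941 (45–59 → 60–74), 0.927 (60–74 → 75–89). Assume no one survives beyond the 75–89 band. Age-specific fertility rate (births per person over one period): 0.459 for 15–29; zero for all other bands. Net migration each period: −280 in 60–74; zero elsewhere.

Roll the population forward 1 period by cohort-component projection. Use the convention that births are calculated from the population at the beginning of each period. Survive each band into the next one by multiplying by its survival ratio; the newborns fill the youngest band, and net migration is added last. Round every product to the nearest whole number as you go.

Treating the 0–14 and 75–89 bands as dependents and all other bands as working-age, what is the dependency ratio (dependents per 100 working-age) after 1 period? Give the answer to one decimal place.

26.8

Call the groups 1 to 6, youngest first.
After projecting period 1:
Births: 22400 × 0.459 = 10282
Group 2: 3800 × 0.968 = 3678
Group 3: 22400 × 0.957 = 21437
Group 4: 13000 × 0.946 = 12298
Group 5: 20000 × 0.941 = 18820
Group 6: 5100 × 0.927 = 4728
Net migration: Group 5 − 280 → 18540
End of period: [10282, 3678, 21437, 12298, 18540, 4728]
Dependents (band 0–14 + band 75–89) = 10282 + 4728 = 15010; working-age = 55953; ratio = 15010/55953 × 100 = 26.8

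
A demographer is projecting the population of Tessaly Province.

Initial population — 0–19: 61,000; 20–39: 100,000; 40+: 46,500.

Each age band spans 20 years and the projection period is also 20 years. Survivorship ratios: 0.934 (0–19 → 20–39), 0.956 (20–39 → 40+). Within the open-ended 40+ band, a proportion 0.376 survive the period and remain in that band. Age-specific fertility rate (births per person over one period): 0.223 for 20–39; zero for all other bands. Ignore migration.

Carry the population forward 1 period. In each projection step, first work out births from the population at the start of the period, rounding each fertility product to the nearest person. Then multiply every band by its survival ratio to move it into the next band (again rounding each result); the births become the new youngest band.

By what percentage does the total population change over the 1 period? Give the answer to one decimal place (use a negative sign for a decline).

(Groups numbered youngest = 1 to oldest = 3.)
— Period 1 —
Births: 100000 × 0.223 = 22300
Group 2: 61000 × 0.934 = 56974
Group 3: 100000 × 0.956 + 46500 × 0.376 = 95600 + 17484 = 113084
→ [22300, 56974, 113084]
Total: 207500 → 192358; change = -15142; percentage change = -7.3%

-7.3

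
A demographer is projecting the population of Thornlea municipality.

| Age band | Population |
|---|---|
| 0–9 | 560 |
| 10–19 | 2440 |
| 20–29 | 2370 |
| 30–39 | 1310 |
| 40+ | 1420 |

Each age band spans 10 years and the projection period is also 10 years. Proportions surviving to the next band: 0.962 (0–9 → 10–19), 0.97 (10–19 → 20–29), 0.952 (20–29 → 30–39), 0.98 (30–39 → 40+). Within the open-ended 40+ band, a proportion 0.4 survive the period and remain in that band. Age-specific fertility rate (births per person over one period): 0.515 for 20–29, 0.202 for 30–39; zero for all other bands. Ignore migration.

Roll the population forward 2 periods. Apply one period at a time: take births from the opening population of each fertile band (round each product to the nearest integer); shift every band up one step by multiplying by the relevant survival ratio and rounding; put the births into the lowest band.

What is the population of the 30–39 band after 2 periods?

Numbering the groups 1..5 from youngest to oldest:
Period 1:
Births: 2370 × 0.515 = 1221  |  1310 × 0.202 = 265 → 1486
Group 2: 560 × 0.962 = 539
Group 3: 2440 × 0.97 = 2367
Group 4: 2370 × 0.952 = 2256
Group 5: 1310 × 0.98 + 1420 × 0.4 = 1284 + 568 = 1852
→ [1486, 539, 2367, 2256, 1852]
Period 2:
Births: 2367 × 0.515 = 1219  |  2256 × 0.202 = 456 → 1675
Group 2: 1486 × 0.962 = 1430
Group 3: 539 × 0.97 = 523
Group 4: 2367 × 0.952 = 2253
Group 5: 2256 × 0.98 + 1852 × 0.4 = 2211 + 741 = 2952
→ [1675, 1430, 523, 2253, 2952]

2253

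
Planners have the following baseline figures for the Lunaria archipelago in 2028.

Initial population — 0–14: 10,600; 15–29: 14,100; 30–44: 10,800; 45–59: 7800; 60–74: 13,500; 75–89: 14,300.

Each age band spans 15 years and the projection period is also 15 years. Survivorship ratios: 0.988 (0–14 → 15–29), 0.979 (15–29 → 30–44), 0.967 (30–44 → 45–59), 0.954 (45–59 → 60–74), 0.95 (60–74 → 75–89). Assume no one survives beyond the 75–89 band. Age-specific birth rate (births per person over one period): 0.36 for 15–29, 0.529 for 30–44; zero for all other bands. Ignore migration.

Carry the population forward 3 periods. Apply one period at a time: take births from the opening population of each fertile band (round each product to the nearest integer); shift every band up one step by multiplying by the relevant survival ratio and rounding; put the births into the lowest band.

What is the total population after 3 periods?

62752

— Period 1 —
Births: 14100 × 0.36 = 5076  |  10800 × 0.529 = 5713 → 10789
15–29: 10600 × 0.988 = 10473
30–44: 14100 × 0.979 = 13804
45–59: 10800 × 0.967 = 10444
60–74: 7800 × 0.954 = 7441
75–89: 13500 × 0.95 = 12825
Population now: 0–14=10789, 15–29=10473, 30–44=13804, 45–59=10444, 60–74=7441, 75–89=12825
— Period 2 —
Births: 10473 × 0.36 = 3770  |  13804 × 0.529 = 7302 → 11072
15–29: 10789 × 0.988 = 10660
30–44: 10473 × 0.979 = 10253
45–59: 13804 × 0.967 = 13348
60–74: 10444 × 0.954 = 9964
75–89: 7441 × 0.95 = 7069
Population now: 0–14=11072, 15–29=10660, 30–44=10253, 45–59=13348, 60–74=9964, 75–89=7069
— Period 3 —
Births: 10660 × 0.36 = 3838  |  10253 × 0.529 = 5424 → 9262
15–29: 11072 × 0.988 = 10939
30–44: 10660 × 0.979 = 10436
45–59: 10253 × 0.967 = 9915
60–74: 13348 × 0.954 = 12734
75–89: 9964 × 0.95 = 9466
Population now: 0–14=9262, 15–29=10939, 30–44=10436, 45–59=9915, 60–74=12734, 75–89=9466
Total after period 3: 9262 + 10939 + 10436 + 9915 + 12734 + 9466 = 62752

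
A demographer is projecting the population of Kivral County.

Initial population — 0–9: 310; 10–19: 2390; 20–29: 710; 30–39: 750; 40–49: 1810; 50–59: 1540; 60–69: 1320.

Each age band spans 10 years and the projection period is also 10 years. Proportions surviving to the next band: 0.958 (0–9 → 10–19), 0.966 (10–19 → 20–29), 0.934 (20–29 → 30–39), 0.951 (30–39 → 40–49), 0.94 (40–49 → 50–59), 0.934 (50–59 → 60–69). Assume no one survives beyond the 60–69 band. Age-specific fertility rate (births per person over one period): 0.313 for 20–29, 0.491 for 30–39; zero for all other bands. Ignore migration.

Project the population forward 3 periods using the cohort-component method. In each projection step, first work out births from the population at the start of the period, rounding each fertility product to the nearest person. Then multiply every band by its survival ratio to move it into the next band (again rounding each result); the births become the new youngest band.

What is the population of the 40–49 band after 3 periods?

2051

Period 1.
Births: 710 * 0.313 = 222 ; 750 * 0.491 = 368 → total 590
10–19: 310 * 0.958 = 297
20–29: 2390 * 0.966 = 2309
30–39: 710 * 0.934 = 663
40–49: 750 * 0.951 = 713
50–59: 1810 * 0.94 = 1701
60–69: 1540 * 0.934 = 1438
End of period: [590, 297, 2309, 663, 713, 1701, 1438]
Period 2.
Births: 2309 * 0.313 = 723 ; 663 * 0.491 = 326 → total 1049
10–19: 590 * 0.958 = 565
20–29: 297 * 0.966 = 287
30–39: 2309 * 0.934 = 2157
40–49: 663 * 0.951 = 631
50–59: 713 * 0.94 = 670
60–69: 1701 * 0.934 = 1589
End of period: [1049, 565, 287, 2157, 631, 670, 1589]
Period 3.
Births: 287 * 0.313 = 90 ; 2157 * 0.491 = 1059 → total 1149
10–19: 1049 * 0.958 = 1005
20–29: 565 * 0.966 = 546
30–39: 287 * 0.934 = 268
40–49: 2157 * 0.951 = 2051
50–59: 631 * 0.94 = 593
60–69: 670 * 0.934 = 626
End of period: [1149, 1005, 546, 268, 2051, 593, 626]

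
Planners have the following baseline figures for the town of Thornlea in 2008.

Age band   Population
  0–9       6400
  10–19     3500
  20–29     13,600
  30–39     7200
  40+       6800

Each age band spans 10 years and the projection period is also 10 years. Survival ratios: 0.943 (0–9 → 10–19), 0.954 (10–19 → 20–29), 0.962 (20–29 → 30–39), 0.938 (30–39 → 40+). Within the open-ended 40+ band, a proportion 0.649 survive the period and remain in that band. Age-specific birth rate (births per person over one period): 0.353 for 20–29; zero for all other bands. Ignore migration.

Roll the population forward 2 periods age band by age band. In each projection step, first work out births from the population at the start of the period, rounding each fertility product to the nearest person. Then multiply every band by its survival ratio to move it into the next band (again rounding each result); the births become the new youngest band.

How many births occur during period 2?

Period 1.
Births: 13600 × 0.353 = 4801
10–19: 6400 × 0.943 = 6035
20–29: 3500 × 0.954 = 3339
30–39: 13600 × 0.962 = 13083
40+: 7200 × 0.938 + 6800 × 0.649 = 6754 + 4413 = 11167
End of period: [4801, 6035, 3339, 13083, 11167]
Period 2.
Births: 3339 × 0.353 = 1179
10–19: 4801 × 0.943 = 4527
20–29: 6035 × 0.954 = 5757
30–39: 3339 × 0.962 = 3212
40+: 13083 × 0.938 + 11167 × 0.649 = 12272 + 7247 = 19519
End of period: [1179, 4527, 5757, 3212, 19519]

1179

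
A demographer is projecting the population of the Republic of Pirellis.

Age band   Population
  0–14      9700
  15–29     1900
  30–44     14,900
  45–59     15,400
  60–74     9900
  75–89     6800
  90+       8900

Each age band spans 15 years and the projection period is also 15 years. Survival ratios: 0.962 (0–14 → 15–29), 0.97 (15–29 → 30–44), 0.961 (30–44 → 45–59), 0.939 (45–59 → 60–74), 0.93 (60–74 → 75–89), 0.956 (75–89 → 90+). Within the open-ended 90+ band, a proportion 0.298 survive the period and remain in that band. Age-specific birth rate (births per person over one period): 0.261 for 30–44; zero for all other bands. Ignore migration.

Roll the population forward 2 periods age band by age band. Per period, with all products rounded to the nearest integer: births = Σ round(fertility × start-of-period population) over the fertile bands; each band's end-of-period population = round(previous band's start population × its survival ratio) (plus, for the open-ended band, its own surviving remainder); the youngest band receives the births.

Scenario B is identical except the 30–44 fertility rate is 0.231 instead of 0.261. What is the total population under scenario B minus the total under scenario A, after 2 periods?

-485

Numbering the bands 1..7 from youngest to oldest:
[period 1]
Births: 14900 × 0.261 = 3889
Band 2: 9700 × 0.962 = 9331
Band 3: 1900 × 0.97 = 1843
Band 4: 14900 × 0.961 = 14319
Band 5: 15400 × 0.939 = 14461
Band 6: 9900 × 0.93 = 9207
Band 7: 6800 × 0.956 + 8900 × 0.298 = 6501 + 2652 = 9153
Giving 3889 / 9331 / 1843 / 14319 / 14461 / 9207 / 9153.
[period 2]
Births: 1843 × 0.261 = 481
Band 2: 3889 × 0.962 = 3741
Band 3: 9331 × 0.97 = 9051
Band 4: 1843 × 0.961 = 1771
Band 5: 14319 × 0.939 = 13446
Band 6: 14461 × 0.93 = 13449
Band 7: 9207 × 0.956 + 9153 × 0.298 = 8802 + 2728 = 11530
Giving 481 / 3741 / 9051 / 1771 / 13446 / 13449 / 11530.
Scenario A total after 2 periods: 53469
Scenario B projection —
[period 1]
Births: 14900 × 0.231 = 3442
Band 2: 9700 × 0.962 = 9331
Band 3: 1900 × 0.97 = 1843
Band 4: 14900 × 0.961 = 14319
Band 5: 15400 × 0.939 = 14461
Band 6: 9900 × 0.93 = 9207
Band 7: 6800 × 0.956 + 8900 × 0.298 = 6501 + 2652 = 9153
Giving 3442 / 9331 / 1843 / 14319 / 14461 / 9207 / 9153.
[period 2]
Births: 1843 × 0.231 = 426
Band 2: 3442 × 0.962 = 3311
Band 3: 9331 × 0.97 = 9051
Band 4: 1843 × 0.961 = 1771
Band 5: 14319 × 0.939 = 13446
Band 6: 14461 × 0.93 = 13449
Band 7: 9207 × 0.956 + 9153 × 0.298 = 8802 + 2728 = 11530
Giving 426 / 3311 / 9051 / 1771 / 13446 / 13449 / 11530.
Scenario B total after 2 periods: 52984
Difference B − A = 52984 − 53469 = -485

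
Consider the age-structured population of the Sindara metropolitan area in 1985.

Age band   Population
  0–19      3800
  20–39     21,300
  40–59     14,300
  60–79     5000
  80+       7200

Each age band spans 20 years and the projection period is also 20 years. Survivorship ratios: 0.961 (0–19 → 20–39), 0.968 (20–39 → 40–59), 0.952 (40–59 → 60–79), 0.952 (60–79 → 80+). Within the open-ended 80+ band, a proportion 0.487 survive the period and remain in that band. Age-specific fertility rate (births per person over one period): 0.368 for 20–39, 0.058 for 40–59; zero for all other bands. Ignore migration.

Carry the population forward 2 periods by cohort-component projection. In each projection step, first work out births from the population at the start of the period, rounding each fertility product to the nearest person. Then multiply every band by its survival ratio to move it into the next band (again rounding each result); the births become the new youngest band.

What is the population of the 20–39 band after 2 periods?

8329

Call the bands 1 to 5, youngest first.
Period 1:
Births: 21300 × 0.368 = 7838, 14300 × 0.058 = 829 → 8667
Band 2: 3800 × 0.961 = 3652
Band 3: 21300 × 0.968 = 20618
Band 4: 14300 × 0.952 = 13614
Band 5: 5000 × 0.952 + 7200 × 0.487 = 4760 + 3506 = 8266
Giving 8667 / 3652 / 20618 / 13614 / 8266.
Period 2:
Births: 3652 × 0.368 = 1344, 20618 × 0.058 = 1196 → 2540
Band 2: 8667 × 0.961 = 8329
Band 3: 3652 × 0.968 = 3535
Band 4: 20618 × 0.952 = 19628
Band 5: 13614 × 0.952 + 8266 × 0.487 = 12961 + 4026 = 16987
Giving 2540 / 8329 / 3535 / 19628 / 16987.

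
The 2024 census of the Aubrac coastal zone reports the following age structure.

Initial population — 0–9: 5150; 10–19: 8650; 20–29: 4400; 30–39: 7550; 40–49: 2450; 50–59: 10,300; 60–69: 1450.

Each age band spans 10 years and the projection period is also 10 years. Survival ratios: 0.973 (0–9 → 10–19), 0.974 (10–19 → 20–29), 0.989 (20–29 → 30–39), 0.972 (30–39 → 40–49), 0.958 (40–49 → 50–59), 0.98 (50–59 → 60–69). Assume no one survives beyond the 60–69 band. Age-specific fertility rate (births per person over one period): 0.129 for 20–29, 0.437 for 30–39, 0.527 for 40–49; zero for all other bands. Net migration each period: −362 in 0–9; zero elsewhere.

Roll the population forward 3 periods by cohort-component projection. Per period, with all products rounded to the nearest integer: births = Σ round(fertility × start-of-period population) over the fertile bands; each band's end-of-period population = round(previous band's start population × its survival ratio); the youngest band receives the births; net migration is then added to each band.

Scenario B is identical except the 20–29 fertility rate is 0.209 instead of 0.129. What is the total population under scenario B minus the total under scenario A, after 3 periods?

Let group 1 be 0–9 through group 7 = 60–69.
— Period 1 —
Births: 4400 * 0.129 = 568 ; 7550 * 0.437 = 3299 ; 2450 * 0.527 = 1291 → 5158
Group 2: 5150 * 0.973 = 5011
Group 3: 8650 * 0.974 = 8425
Group 4: 4400 * 0.989 = 4352
Group 5: 7550 * 0.972 = 7339
Group 6: 2450 * 0.958 = 2347
Group 7: 10300 * 0.98 = 10094
Net migration: Group 1 − 362 → 4796
Giving 4796 / 5011 / 8425 / 4352 / 7339 / 2347 / 10094.
— Period 2 —
Births: 8425 * 0.129 = 1087 ; 4352 * 0.437 = 1902 ; 7339 * 0.527 = 3868 → 6857
Group 2: 4796 * 0.973 = 4667
Group 3: 5011 * 0.974 = 4881
Group 4: 8425 * 0.989 = 8332
Group 5: 4352 * 0.972 = 4230
Group 6: 7339 * 0.958 = 7031
Group 7: 2347 * 0.98 = 2300
Net migration: Group 1 − 362 → 6495
Giving 6495 / 4667 / 4881 / 8332 / 4230 / 7031 / 2300.
— Period 3 —
Births: 4881 * 0.129 = 630 ; 8332 * 0.437 = 3641 ; 4230 * 0.527 = 2229 → 6500
Group 2: 6495 * 0.973 = 6320
Group 3: 4667 * 0.974 = 4546
Group 4: 4881 * 0.989 = 4827
Group 5: 8332 * 0.972 = 8099
Group 6: 4230 * 0.958 = 4052
Group 7: 7031 * 0.98 = 6890
Net migration: Group 1 − 362 → 6138
Giving 6138 / 6320 / 4546 / 4827 / 8099 / 4052 / 6890.
Scenario A total after 3 periods: 40872
Scenario B projection —
— Period 1 —
Births: 4400 * 0.209 = 920 ; 7550 * 0.437 = 3299 ; 2450 * 0.527 = 1291 → 5510
Group 2: 5150 * 0.973 = 5011
Group 3: 8650 * 0.974 = 8425
Group 4: 4400 * 0.989 = 4352
Group 5: 7550 * 0.972 = 7339
Group 6: 2450 * 0.958 = 2347
Group 7: 10300 * 0.98 = 10094
Net migration: Group 1 − 362 → 5148
Giving 5148 / 5011 / 8425 / 4352 / 7339 / 2347 / 10094.
— Period 2 —
Births: 8425 * 0.209 = 1761 ; 4352 * 0.437 = 1902 ; 7339 * 0.527 = 3868 → 7531
Group 2: 5148 * 0.973 = 5009
Group 3: 5011 * 0.974 = 4881
Group 4: 8425 * 0.989 = 8332
Group 5: 4352 * 0.972 = 4230
Group 6: 7339 * 0.958 = 7031
Group 7: 2347 * 0.98 = 2300
Net migration: Group 1 − 362 → 7169
Giving 7169 / 5009 / 4881 / 8332 / 4230 / 7031 / 2300.
— Period 3 —
Births: 4881 * 0.209 = 1020 ; 8332 * 0.437 = 3641 ; 4230 * 0.527 = 2229 → 6890
Group 2: 7169 * 0.973 = 6975
Group 3: 5009 * 0.974 = 4879
Group 4: 4881 * 0.989 = 4827
Group 5: 8332 * 0.972 = 8099
Group 6: 4230 * 0.958 = 4052
Group 7: 7031 * 0.98 = 6890
Net migration: Group 1 − 362 → 6528
Giving 6528 / 6975 / 4879 / 4827 / 8099 / 4052 / 6890.
Scenario B total after 3 periods: 42250
Difference B − A = 42250 − 40872 = 1378

1378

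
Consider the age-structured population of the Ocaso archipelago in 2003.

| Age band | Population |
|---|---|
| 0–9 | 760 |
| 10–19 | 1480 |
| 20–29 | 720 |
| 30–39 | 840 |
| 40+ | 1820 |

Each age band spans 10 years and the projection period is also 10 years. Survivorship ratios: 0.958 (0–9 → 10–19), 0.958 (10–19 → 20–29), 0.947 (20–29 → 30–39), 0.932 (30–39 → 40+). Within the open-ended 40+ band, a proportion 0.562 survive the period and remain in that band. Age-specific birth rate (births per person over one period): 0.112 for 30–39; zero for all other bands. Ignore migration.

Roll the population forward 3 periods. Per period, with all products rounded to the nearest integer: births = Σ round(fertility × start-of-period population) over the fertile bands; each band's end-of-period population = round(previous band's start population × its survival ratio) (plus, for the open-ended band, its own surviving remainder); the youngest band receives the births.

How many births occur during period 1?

94

Period 1:
Births: 840 × 0.112 = 94
10–19: 760 × 0.958 = 728
20–29: 1480 × 0.958 = 1418
30–39: 720 × 0.947 = 682
40+: 840 × 0.932 + 1820 × 0.562 = 783 + 1023 = 1806
End of period: [94, 728, 1418, 682, 1806]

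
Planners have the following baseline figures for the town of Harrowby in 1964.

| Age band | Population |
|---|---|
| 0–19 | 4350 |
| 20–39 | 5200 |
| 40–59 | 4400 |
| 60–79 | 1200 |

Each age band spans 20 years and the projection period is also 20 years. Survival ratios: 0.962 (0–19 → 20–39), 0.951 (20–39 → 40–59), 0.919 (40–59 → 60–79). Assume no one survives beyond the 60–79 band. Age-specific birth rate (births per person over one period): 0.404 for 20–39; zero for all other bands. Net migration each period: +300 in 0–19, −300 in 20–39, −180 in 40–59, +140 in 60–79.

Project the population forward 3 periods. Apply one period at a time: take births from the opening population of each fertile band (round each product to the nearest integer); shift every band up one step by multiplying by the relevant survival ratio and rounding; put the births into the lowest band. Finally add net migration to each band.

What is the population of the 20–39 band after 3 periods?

Let group 1 be 0–19 through group 4 = 60–79.
— Period 1 —
Births: 5200 × 0.404 = 2101
Group 2: 4350 × 0.962 = 4185
Group 3: 5200 × 0.951 = 4945
Group 4: 4400 × 0.919 = 4044
Net migration: Group 1 + 300 → 2401; Group 2 − 300 → 3885; Group 3 − 180 → 4765; Group 4 + 140 → 4184
Population now: 0–19=2401, 20–39=3885, 40–59=4765, 60–79=4184
— Period 2 —
Births: 3885 × 0.404 = 1570
Group 2: 2401 × 0.962 = 2310
Group 3: 3885 × 0.951 = 3695
Group 4: 4765 × 0.919 = 4379
Net migration: Group 1 + 300 → 1870; Group 2 − 300 → 2010; Group 3 − 180 → 3515; Group 4 + 140 → 4519
Population now: 0–19=1870, 20–39=2010, 40–59=3515, 60–79=4519
— Period 3 —
Births: 2010 × 0.404 = 812
Group 2: 1870 × 0.962 = 1799
Group 3: 2010 × 0.951 = 1912
Group 4: 3515 × 0.919 = 3230
Net migration: Group 1 + 300 → 1112; Group 2 − 300 → 1499; Group 3 − 180 → 1732; Group 4 + 140 → 3370
Population now: 0–19=1112, 20–39=1499, 40–59=1732, 60–79=3370

1499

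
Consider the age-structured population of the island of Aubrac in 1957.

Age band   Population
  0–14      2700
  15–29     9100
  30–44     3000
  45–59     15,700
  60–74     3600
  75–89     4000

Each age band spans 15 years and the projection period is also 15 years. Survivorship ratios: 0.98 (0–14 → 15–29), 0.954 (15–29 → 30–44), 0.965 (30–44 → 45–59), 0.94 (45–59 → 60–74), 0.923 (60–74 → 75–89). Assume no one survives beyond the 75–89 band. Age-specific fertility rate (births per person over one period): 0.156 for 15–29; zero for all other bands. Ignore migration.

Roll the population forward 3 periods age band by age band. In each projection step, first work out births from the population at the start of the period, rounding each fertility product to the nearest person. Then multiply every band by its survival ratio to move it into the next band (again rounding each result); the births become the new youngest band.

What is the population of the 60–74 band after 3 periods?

Numbering the groups 1..6 from youngest to oldest:
After projecting period 1:
Births: 9100 × 0.156 = 1420
Group 2: 2700 × 0.98 = 2646
Group 3: 9100 × 0.954 = 8681
Group 4: 3000 × 0.965 = 2895
Group 5: 15700 × 0.94 = 14758
Group 6: 3600 × 0.923 = 3323
End of period: [1420, 2646, 8681, 2895, 14758, 3323]
After projecting period 2:
Births: 2646 × 0.156 = 413
Group 2: 1420 × 0.98 = 1392
Group 3: 2646 × 0.954 = 2524
Group 4: 8681 × 0.965 = 8377
Group 5: 2895 × 0.94 = 2721
Group 6: 14758 × 0.923 = 13622
End of period: [413, 1392, 2524, 8377, 2721, 13622]
After projecting period 3:
Births: 1392 × 0.156 = 217
Group 2: 413 × 0.98 = 405
Group 3: 1392 × 0.954 = 1328
Group 4: 2524 × 0.965 = 2436
Group 5: 8377 × 0.94 = 7874
Group 6: 2721 × 0.923 = 2511
End of period: [217, 405, 1328, 2436, 7874, 2511]

7874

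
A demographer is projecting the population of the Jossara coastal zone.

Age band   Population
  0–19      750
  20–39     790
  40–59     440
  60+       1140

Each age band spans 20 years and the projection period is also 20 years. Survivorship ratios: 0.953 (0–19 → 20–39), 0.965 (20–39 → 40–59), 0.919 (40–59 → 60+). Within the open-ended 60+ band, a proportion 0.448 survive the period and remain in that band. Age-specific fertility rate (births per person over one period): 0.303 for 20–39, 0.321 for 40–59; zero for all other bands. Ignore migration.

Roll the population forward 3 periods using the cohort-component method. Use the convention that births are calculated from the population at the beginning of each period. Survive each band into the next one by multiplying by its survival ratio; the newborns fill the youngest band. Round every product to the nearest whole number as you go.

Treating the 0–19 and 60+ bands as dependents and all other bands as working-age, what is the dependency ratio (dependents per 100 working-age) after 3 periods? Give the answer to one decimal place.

Numbering the groups 1..4 from youngest to oldest:
Period 1.
Births: 790 × 0.303 = 239, 440 × 0.321 = 141 → total 380
Group 2: 750 × 0.953 = 715
Group 3: 790 × 0.965 = 762
Group 4: 440 × 0.919 + 1140 × 0.448 = 404 + 511 = 915
Giving 380 / 715 / 762 / 915.
Period 2.
Births: 715 × 0.303 = 217, 762 × 0.321 = 245 → total 462
Group 2: 380 × 0.953 = 362
Group 3: 715 × 0.965 = 690
Group 4: 762 × 0.919 + 915 × 0.448 = 700 + 410 = 1110
Giving 462 / 362 / 690 / 1110.
Period 3.
Births: 362 × 0.303 = 110, 690 × 0.321 = 221 → total 331
Group 2: 462 × 0.953 = 440
Group 3: 362 × 0.965 = 349
Group 4: 690 × 0.919 + 1110 × 0.448 = 634 + 497 = 1131
Giving 331 / 440 / 349 / 1131.
Dependents (band 0–19 + band 60+) = 331 + 1131 = 1462; working-age = 789; ratio = 1462/789 × 100 = 185.3

185.3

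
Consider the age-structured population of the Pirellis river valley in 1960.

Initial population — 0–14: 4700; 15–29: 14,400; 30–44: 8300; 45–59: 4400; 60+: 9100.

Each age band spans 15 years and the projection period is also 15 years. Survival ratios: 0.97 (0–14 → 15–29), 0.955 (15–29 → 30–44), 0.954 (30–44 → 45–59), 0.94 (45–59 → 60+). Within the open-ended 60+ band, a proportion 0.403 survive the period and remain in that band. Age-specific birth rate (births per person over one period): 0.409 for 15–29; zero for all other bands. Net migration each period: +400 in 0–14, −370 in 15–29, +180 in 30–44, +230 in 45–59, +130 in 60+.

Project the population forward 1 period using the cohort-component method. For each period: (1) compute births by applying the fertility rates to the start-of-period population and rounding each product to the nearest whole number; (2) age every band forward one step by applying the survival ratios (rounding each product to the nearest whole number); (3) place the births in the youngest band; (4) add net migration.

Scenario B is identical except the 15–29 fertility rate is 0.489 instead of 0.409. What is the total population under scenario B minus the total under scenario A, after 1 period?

(Bands numbered youngest = 1 to oldest = 5.)
[period 1]
Births: 14400 × 0.409 = 5890
Band 2: 4700 × 0.97 = 4559
Band 3: 14400 × 0.955 = 13752
Band 4: 8300 × 0.954 = 7918
Band 5: 4400 × 0.94 + 9100 × 0.403 = 4136 + 3667 = 7803
Net migration: Band 1 + 400 → 6290; Band 2 − 370 → 4189; Band 3 + 180 → 13932; Band 4 + 230 → 8148; Band 5 + 130 → 7933
Giving 6290 / 4189 / 13932 / 8148 / 7933.
Scenario A total after 1 period: 40492
Scenario B projection —
[period 1]
Births: 14400 × 0.489 = 7042
Band 2: 4700 × 0.97 = 4559
Band 3: 14400 × 0.955 = 13752
Band 4: 8300 × 0.954 = 7918
Band 5: 4400 × 0.94 + 9100 × 0.403 = 4136 + 3667 = 7803
Net migration: Band 1 + 400 → 7442; Band 2 − 370 → 4189; Band 3 + 180 → 13932; Band 4 + 230 → 8148; Band 5 + 130 → 7933
Giving 7442 / 4189 / 13932 / 8148 / 7933.
Scenario B total after 1 period: 41644
Difference B − A = 41644 − 40492 = 1152

1152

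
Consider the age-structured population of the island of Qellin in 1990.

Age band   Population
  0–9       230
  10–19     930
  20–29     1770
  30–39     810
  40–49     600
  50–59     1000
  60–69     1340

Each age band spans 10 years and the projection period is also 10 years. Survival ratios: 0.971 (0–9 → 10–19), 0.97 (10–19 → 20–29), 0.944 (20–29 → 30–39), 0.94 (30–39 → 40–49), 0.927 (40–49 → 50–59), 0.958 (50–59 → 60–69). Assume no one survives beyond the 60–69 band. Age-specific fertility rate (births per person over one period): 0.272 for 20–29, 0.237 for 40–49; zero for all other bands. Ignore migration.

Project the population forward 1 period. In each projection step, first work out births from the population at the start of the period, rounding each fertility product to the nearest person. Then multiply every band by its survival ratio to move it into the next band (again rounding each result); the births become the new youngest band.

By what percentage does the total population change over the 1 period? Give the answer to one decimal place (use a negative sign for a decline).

-14.8

Call the bands 1 to 7, youngest first.
— Period 1 —
Births: 1770 × 0.272 = 481 ; 600 × 0.237 = 142 — total 623
Band 2: 230 × 0.971 = 223
Band 3: 930 × 0.97 = 902
Band 4: 1770 × 0.944 = 1671
Band 5: 810 × 0.94 = 761
Band 6: 600 × 0.927 = 556
Band 7: 1000 × 0.958 = 958
→ [623, 223, 902, 1671, 761, 556, 958]
Total: 6680 → 5694; change = -986; percentage change = -14.8%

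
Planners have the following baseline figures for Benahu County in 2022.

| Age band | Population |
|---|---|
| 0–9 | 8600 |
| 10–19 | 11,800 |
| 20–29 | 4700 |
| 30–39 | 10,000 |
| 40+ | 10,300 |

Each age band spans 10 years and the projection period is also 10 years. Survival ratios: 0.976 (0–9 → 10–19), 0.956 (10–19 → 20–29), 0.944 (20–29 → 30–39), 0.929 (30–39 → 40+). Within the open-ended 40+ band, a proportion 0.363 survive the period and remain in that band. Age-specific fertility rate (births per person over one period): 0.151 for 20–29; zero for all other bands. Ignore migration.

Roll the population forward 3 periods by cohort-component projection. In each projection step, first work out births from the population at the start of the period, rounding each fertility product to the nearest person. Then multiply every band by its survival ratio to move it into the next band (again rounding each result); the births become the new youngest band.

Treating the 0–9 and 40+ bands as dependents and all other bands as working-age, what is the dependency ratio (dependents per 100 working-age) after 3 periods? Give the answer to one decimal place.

After projecting period 1:
Births: 4700 × 0.151 = 710
10–19: 8600 × 0.976 = 8394
20–29: 11800 × 0.956 = 11281
30–39: 4700 × 0.944 = 4437
40+: 10000 × 0.929 + 10300 × 0.363 = 9290 + 3739 = 13029
Giving 710 / 8394 / 11281 / 4437 / 13029.
After projecting period 2:
Births: 11281 × 0.151 = 1703
10–19: 710 × 0.976 = 693
20–29: 8394 × 0.956 = 8025
30–39: 11281 × 0.944 = 10649
40+: 4437 × 0.929 + 13029 × 0.363 = 4122 + 4730 = 8852
Giving 1703 / 693 / 8025 / 10649 / 8852.
After projecting period 3:
Births: 8025 × 0.151 = 1212
10–19: 1703 × 0.976 = 1662
20–29: 693 × 0.956 = 663
30–39: 8025 × 0.944 = 7576
40+: 10649 × 0.929 + 8852 × 0.363 = 9893 + 3213 = 13106
Giving 1212 / 1662 / 663 / 7576 / 13106.
Dependents (band 0–9 + band 40+) = 1212 + 13106 = 14318; working-age = 9901; ratio = 14318/9901 × 100 = 144.6

144.6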